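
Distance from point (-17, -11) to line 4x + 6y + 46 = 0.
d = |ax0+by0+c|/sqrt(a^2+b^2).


|4*(-17) + 6*(-11) + 46| = |-88| = 88
sqrt(16 + 36) = sqrt(52) = 7.2111
d = 88/sqrt(52) = 12.2034

12.2034


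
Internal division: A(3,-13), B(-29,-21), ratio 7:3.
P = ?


Px = (7*(-29) + 3*3)/10 = -194/10 = -19.4000
Py = (7*(-21) + 3*(-13))/10 = -186/10 = -18.6000

P = (-19.4000, -18.6000)


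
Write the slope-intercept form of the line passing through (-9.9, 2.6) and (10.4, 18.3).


m = (15.7)/(20.3) = 0.7734
b = y1 - m*x1 = 2.6 - (15.7*(-9.9))/(20.3) = 2.6 + 7.6567 = 10.2567

y = 0.7734x + 10.2567


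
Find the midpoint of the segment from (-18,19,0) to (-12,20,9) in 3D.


Mx = (-18- 12)/2 = -15.0000
My = (19+20)/2 = 19.5000
Mz = (0+9)/2 = 4.5000

M = (-15.0000, 19.5000, 4.5000)


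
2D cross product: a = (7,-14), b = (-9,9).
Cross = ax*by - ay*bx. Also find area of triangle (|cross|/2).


cross = 7*9 + 14*(-9) = 63 - 126 = -63
Triangle area = |-63|/2 = 63/2 = 31.5000

cross = -63, triangle area = 31.5000


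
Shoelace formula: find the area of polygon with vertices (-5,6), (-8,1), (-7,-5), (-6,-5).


sum(xi*y_{i+1}) = -5*1 - 8*(-5) - 7*(-5) - 6*6 = 34
sum(yi*x_{i+1}) = 6*(-8) + 1*(-7) - 5*(-6) - 5*(-5) = 0
Area = |34 - 0|/2 = 34/2 = 17.0000

17.0000 sq units


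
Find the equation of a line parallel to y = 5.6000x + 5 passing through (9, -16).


Parallel lines have equal slopes.
m2 = 5.6000
b2 = -16 - 5.6000*9 = -66.4000

y = 5.6000x - 66.4000


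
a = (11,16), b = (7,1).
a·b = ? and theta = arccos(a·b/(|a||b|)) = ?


a·b = 11*7 + 16*1 = 77 + 16 = 93
|a| = sqrt(121+256) = 19.4165
|b| = sqrt(49+1) = 7.0711
cos(theta) = 93/(sqrt(377)*sqrt(50)) = 93/sqrt(18850) = 0.677372
theta = arccos(93/sqrt(18850)) = 47.3614 degrees

a·b = 93, theta = 47.3614 deg


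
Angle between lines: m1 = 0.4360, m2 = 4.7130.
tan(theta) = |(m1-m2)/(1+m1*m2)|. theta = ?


m1-m2 = -4.277
1+m1*m2 = 3.054868
tan(theta) = |-4.277/3.054868| = 1.400060
theta = arctan(|-4.277/3.054868|) = 54.4635 degrees (acute angle)

54.4635 degrees


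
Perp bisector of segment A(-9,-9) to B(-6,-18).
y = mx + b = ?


Midpoint = (-7.5, -13.5)
Slope of AB = dy/dx = -9/3 = -3.0000
Perp slope = -dx/dy = 3/9 = 0.3333
b = My - (perp slope)*Mx = -13.5 + (3*(-7.5))/(-9) = -13.5 + 2.5000 = -11.0000

y = 0.3333x - 11.0000


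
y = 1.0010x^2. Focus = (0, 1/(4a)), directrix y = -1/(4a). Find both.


a = 1.0010
1/(4a) = 0.2498
Focus = (0, 0.2498)
Directrix: y = -0.2498

Focus = (0, 0.2498), Directrix: y = -0.2498


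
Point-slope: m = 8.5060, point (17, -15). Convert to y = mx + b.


y + 15 = 8.5060(x - 17)
y = 8.5060x - 15 - 8.5060*17
y = 8.5060x - 159.6020

y = 8.5060x - 159.6020


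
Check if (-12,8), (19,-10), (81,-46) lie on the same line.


-12*(-10+ 46) + 19*(-46-8) + 81*(8+ 10)
= -432 - 1026 + 1458 = 0

Yes, collinear (determinant = 0)


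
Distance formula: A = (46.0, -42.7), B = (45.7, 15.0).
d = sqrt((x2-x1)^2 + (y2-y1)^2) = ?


dx = 45.7 - 46.0 = -0.3
dy = 15.0 + 42.7 = 57.7
d = sqrt(0.09 + 3329.29) = sqrt(3329.38) = 57.7008

57.7008


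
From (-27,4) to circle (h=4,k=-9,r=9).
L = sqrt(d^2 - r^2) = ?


d = sqrt((-27-4)^2 + (4+ 9)^2) = sqrt(961+169) = 33.6155
L = sqrt(1130.0000 - 81) = sqrt(1049.0000) = 32.3883

32.3883


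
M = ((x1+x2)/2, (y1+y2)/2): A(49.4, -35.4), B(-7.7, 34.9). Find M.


Mx = (49.4 - 7.7)/2 = 41.7/2 = 20.8500
My = (-35.4 + 34.9)/2 = -0.5/2 = -0.2500

(20.8500, -0.2500)


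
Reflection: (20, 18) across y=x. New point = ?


Reflection rule for y=x: (y, x)
(20, 18) -> (18, 20)

(18, 20)


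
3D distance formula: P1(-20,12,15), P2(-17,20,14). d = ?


dx=3, dy=8, dz=-1
d = sqrt(9+64+1) = sqrt(74) = 8.6023

8.6023


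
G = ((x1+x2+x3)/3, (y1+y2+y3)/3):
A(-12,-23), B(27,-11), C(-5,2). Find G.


Gx = (-12+27- 5)/3 = 10/3 = 3.3333
Gy = (-23- 11+2)/3 = -32/3 = -10.6667

G = (3.3333, -10.6667)


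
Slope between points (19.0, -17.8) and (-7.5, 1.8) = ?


dy = 1.8 + 17.8 = 19.6
dx = -7.5 - 19.0 = -26.5
m = 19.6/(-26.5) = -0.7396

m = -0.7396


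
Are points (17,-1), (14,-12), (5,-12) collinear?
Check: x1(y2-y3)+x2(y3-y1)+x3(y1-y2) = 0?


17*(-12+ 12) + 14*(-12+ 1) + 5*(-1+ 12)
= 0 - 154 + 55 = -99

No, not collinear (determinant = -99)


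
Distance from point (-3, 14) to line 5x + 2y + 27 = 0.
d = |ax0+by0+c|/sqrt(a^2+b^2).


|5*(-3) + 2*14 + 27| = |40| = 40
sqrt(25 + 4) = sqrt(29) = 5.3852
d = 40/sqrt(29) = 7.4278

7.4278


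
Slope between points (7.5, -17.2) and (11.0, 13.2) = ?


dy = 13.2 + 17.2 = 30.4
dx = 11.0 - 7.5 = 3.5
m = 30.4/3.5 = 8.6857

m = 8.6857


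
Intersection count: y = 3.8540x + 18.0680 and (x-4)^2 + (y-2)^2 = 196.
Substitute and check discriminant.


Substitute y = 3.8540x + 18.0680: (x-4)^2 + (3.8540x+18.0680-2)^2 = 196
Expand to Ax^2 + Bx + C = 0, where b-k = 16.068
A = 1+m^2 = 15.853316
B = 2(m(b-k) - h) = 2(3.8540*16.068 - 4) = 115.852144
C = h^2 + (b-k)^2 - r^2 = 16 + 258.180624 - 196 = 78.180624
disc = B^2-4AC = 13421.7193 - 4957.6885 = 8464.0308
disc > 0

2 intersection points


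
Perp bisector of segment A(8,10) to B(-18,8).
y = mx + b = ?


Midpoint = (-5, 9)
Slope of AB = dy/dx = -2/(-26) = 0.0769
Perp slope = -dx/dy = -26/2 = -13.0000
b = My - (perp slope)*Mx = 9 + (-26*(-5))/(-2) = 9 - 65.0000 = -56.0000

y = -13.0000x - 56.0000


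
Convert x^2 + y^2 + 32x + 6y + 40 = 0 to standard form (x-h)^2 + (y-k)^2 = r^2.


h = -D/2 = -32/2 = -16
k = -E/2 = -6/2 = -3
r^2 = h^2 + k^2 - F = 256 + 9 - 40 = 225
r = 15

Center (-16, -3), radius = 15


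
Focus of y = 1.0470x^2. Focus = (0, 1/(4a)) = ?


a = 1.0470
4a = 4.1880
focus = (0, 1/4.1880) = (0, 0.2388)

Focus = (0, 0.2388)


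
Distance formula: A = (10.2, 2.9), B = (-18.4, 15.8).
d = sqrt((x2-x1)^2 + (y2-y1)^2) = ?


dx = -18.4 - 10.2 = -28.6
dy = 15.8 - 2.9 = 12.9
d = sqrt(817.96 + 166.41) = sqrt(984.37) = 31.3747

31.3747


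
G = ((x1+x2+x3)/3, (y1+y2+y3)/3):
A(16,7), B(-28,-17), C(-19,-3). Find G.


Gx = (16- 28- 19)/3 = -31/3 = -10.3333
Gy = (7- 17- 3)/3 = -13/3 = -4.3333

G = (-10.3333, -4.3333)


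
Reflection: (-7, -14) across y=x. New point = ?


Reflection rule for y=x: (y, x)
(-7, -14) -> (-14, -7)

(-14, -7)


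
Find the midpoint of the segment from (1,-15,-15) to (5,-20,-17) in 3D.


Mx = (1+5)/2 = 3.0000
My = (-15- 20)/2 = -17.5000
Mz = (-15- 17)/2 = -16.0000

M = (3.0000, -17.5000, -16.0000)


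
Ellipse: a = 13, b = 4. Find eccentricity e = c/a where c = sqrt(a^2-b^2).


c = sqrt(169-16) = sqrt(153) = 12.3693
e = c/a = sqrt(153)/13 = 0.9515

e = 0.9515


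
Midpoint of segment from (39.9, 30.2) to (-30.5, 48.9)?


Mx = (39.9 - 30.5)/2 = 9.4/2 = 4.7000
My = (30.2 + 48.9)/2 = 79.1/2 = 39.5500

(4.7000, 39.5500)


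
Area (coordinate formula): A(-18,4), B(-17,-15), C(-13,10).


-18*(-15-10) = 450
-17*(10-4) = -102
-13*(4+ 15) = -247
sum = 101
Area = |101|/2 = 50.5000

50.5000 sq units


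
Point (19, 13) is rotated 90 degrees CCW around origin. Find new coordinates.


cos(90) = 0, sin(90) = 1
x' = 19*0 - 13*1 = -13
y' = 19*1 + 13*0 = 19

(-13, 19)


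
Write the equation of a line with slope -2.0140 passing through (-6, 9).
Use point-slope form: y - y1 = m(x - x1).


y - 9 = -2.0140(x + 6)
y = -2.0140x + 9 + 2.0140*(-6)
y = -2.0140x - 3.0840

y = -2.0140x - 3.0840


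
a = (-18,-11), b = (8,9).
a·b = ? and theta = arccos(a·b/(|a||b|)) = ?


a·b = -18*8 - 11*9 = -144 - 99 = -243
|a| = sqrt(324+121) = 21.0950
|b| = sqrt(64+81) = 12.0416
cos(theta) = -243/(sqrt(445)*sqrt(145)) = -243/sqrt(64525) = -0.956626
theta = arccos(-243/sqrt(64525)) = 163.0631 degrees

a·b = -243, theta = 163.0631 deg


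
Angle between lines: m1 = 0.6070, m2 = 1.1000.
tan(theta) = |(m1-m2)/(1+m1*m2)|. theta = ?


m1-m2 = -0.493
1+m1*m2 = 1.6677
tan(theta) = |-0.493/1.6677| = 0.295617
theta = arctan(|-0.493/1.6677|) = 16.4686 degrees (acute angle)

16.4686 degrees


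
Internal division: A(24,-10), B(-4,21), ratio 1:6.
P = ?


Px = (1*(-4) + 6*24)/7 = 140/7 = 20.0000
Py = (1*21 + 6*(-10))/7 = -39/7 = -5.5714

P = (20.0000, -5.5714)


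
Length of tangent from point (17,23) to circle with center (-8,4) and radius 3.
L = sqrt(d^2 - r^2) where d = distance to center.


d = sqrt((17+ 8)^2 + (23-4)^2) = sqrt(625+361) = 31.4006
L = sqrt(986.0000 - 9) = sqrt(977.0000) = 31.2570

31.2570


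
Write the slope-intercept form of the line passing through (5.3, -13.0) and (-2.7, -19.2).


m = (-6.2)/(-8.0) = 0.7750
b = y1 - m*x1 = -13.0 - (-6.2*5.3)/(-8.0) = -13.0 - 4.1075 = -17.1075

y = 0.7750x - 17.1075


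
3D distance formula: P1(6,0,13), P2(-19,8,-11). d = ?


dx=-25, dy=8, dz=-24
d = sqrt(625+64+576) = sqrt(1265) = 35.5668

35.5668


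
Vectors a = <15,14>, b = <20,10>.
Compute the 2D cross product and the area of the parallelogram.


cross = 15*10 - 14*20 = 150 - 280 = -130
Parallelogram area = |-130| = 130

cross = -130, parallelogram area = 130


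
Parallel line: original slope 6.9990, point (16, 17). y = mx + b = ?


Parallel lines have equal slopes.
m2 = 6.9990
b2 = 17 - 6.9990*16 = -94.9840

y = 6.9990x - 94.9840


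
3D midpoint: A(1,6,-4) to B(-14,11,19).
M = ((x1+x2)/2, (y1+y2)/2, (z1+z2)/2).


Mx = (1- 14)/2 = -6.5000
My = (6+11)/2 = 8.5000
Mz = (-4+19)/2 = 7.5000

M = (-6.5000, 8.5000, 7.5000)


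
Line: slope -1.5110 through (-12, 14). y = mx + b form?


y - 14 = -1.5110(x + 12)
y = -1.5110x + 14 + 1.5110*(-12)
y = -1.5110x - 4.1320

y = -1.5110x - 4.1320


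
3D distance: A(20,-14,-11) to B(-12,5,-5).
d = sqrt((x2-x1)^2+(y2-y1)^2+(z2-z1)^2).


dx=-32, dy=19, dz=6
d = sqrt(1024+361+36) = sqrt(1421) = 37.6962

37.6962


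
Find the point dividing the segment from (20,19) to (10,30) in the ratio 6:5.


Px = (6*10 + 5*20)/11 = 160/11 = 14.5455
Py = (6*30 + 5*19)/11 = 275/11 = 25.0000

P = (14.5455, 25.0000)


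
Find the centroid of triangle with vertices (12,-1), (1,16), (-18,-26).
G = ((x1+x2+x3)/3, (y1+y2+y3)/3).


Gx = (12+1- 18)/3 = -5/3 = -1.6667
Gy = (-1+16- 26)/3 = -11/3 = -3.6667

G = (-1.6667, -3.6667)


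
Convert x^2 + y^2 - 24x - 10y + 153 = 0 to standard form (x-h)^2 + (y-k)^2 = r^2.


h = -D/2 = 24/2 = 12
k = -E/2 = 10/2 = 5
r^2 = h^2 + k^2 - F = 144 + 25 - 153 = 16
r = 4

Center (12, 5), radius = 4


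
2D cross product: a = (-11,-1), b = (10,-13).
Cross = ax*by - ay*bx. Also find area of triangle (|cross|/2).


cross = -11*(-13) + 1*10 = 143 + 10 = 153
Triangle area = |153|/2 = 153/2 = 76.5000

cross = 153, triangle area = 76.5000


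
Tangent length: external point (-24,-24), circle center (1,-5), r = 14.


d = sqrt((-24-1)^2 + (-24+ 5)^2) = sqrt(625+361) = 31.4006
L = sqrt(986.0000 - 196) = sqrt(790.0000) = 28.1069

28.1069


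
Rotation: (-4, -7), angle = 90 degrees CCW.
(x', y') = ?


cos(90) = 0, sin(90) = 1
x' = -4*0 + 7*1 = 7
y' = -4*1 - 7*0 = -4

(7, -4)


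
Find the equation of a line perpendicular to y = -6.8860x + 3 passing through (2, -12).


Perpendicular slope = -1/m1 = -1/(-6.8860) = 0.1452
b2 = y0 - m2*x0 = -12 + 2/(-6.8860) = -12 - 0.2904 = -12.2904

y = 0.1452x - 12.2904


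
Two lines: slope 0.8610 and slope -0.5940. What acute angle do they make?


m1-m2 = 1.455
1+m1*m2 = 0.488566
tan(theta) = |1.455/0.488566| = 2.978103
theta = arctan(|1.455/0.488566|) = 71.4388 degrees (acute angle)

71.4388 degrees


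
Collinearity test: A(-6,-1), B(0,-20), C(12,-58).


-6*(-20+ 58) + 0*(-58+ 1) + 12*(-1+ 20)
= -228 + 0 + 228 = 0

Yes, collinear (determinant = 0)


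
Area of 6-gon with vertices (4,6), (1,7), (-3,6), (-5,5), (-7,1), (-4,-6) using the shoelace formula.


sum(xi*y_{i+1}) = 4*7 + 1*6 - 3*5 - 5*1 - 7*(-6) - 4*6 = 32
sum(yi*x_{i+1}) = 6*1 + 7*(-3) + 6*(-5) + 5*(-7) + 1*(-4) - 6*4 = -108
Area = |32 + 108|/2 = 140/2 = 70.0000

70.0000 sq units


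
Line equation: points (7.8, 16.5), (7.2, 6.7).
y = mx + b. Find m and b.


m = (-9.8)/(-0.6) = 16.3333
b = y1 - m*x1 = 16.5 - (-9.8*7.8)/(-0.6) = 16.5 - 127.4000 = -110.9000

y = 16.3333x - 110.9000


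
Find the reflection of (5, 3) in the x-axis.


Reflection rule for x-axis: (x, -y)
(5, 3) -> (5, -3)

(5, -3)


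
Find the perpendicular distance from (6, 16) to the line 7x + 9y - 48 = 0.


|7*6 + 9*16 - 48| = |138| = 138
sqrt(49 + 81) = sqrt(130) = 11.4018
d = 138/sqrt(130) = 12.1034

12.1034


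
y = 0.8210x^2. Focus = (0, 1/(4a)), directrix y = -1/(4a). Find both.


a = 0.8210
1/(4a) = 0.3045
Focus = (0, 0.3045)
Directrix: y = -0.3045

Focus = (0, 0.3045), Directrix: y = -0.3045


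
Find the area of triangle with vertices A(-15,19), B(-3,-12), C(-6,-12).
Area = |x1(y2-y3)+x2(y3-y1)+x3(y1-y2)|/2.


-15*(-12+ 12) = 0
-3*(-12-19) = 93
-6*(19+ 12) = -186
sum = -93
Area = |-93|/2 = 46.5000

46.5000 sq units


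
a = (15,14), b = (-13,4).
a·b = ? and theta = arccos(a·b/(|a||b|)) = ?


a·b = 15*(-13) + 14*4 = -195 + 56 = -139
|a| = sqrt(225+196) = 20.5183
|b| = sqrt(169+16) = 13.6015
cos(theta) = -139/(sqrt(421)*sqrt(185)) = -139/sqrt(77885) = -0.498067
theta = arccos(-139/sqrt(77885)) = 119.8722 degrees

a·b = -139, theta = 119.8722 deg


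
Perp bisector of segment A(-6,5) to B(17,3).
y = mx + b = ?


Midpoint = (5.5, 4)
Slope of AB = dy/dx = -2/23 = -0.0870
Perp slope = -dx/dy = 23/2 = 11.5000
b = My - (perp slope)*Mx = 4 + (23*5.5)/(-2) = 4 - 63.2500 = -59.2500

y = 11.5000x - 59.2500


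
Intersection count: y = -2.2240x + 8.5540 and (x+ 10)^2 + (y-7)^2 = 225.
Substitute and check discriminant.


Substitute y = -2.2240x + 8.5540: (x+ 10)^2 + (-2.2240x+8.5540-7)^2 = 225
Expand to Ax^2 + Bx + C = 0, where b-k = 1.554
A = 1+m^2 = 5.946176
B = 2(m(b-k) - h) = 2(-2.2240*1.554 + 10) = 13.087808
C = h^2 + (b-k)^2 - r^2 = 100 + 2.414916 - 225 = -122.585084
disc = B^2-4AC = 171.2907 + 2915.6499 = 3086.9406
disc > 0

2 intersection points


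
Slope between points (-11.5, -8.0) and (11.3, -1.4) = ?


dy = -1.4 + 8.0 = 6.6
dx = 11.3 + 11.5 = 22.8
m = 6.6/22.8 = 0.2895

m = 0.2895


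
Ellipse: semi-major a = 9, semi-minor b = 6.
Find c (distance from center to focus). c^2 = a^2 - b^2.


c^2 = 9^2 - 6^2 = 81 - 36 = 45
c = sqrt(45) = 6.7082

c = 6.7082


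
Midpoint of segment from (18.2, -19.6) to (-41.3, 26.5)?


Mx = (18.2 - 41.3)/2 = -23.1/2 = -11.5500
My = (-19.6 + 26.5)/2 = 6.9/2 = 3.4500

(-11.5500, 3.4500)


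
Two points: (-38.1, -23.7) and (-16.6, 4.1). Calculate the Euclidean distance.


dx = -16.6 + 38.1 = 21.5
dy = 4.1 + 23.7 = 27.8
d = sqrt(462.25 + 772.84) = sqrt(1235.09) = 35.1438

35.1438


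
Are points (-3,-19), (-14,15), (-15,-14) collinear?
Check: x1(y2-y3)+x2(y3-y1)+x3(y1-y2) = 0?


-3*(15+ 14) - 14*(-14+ 19) - 15*(-19-15)
= -87 - 70 + 510 = 353

No, not collinear (determinant = 353)


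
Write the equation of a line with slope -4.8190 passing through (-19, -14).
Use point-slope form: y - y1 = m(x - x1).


y + 14 = -4.8190(x + 19)
y = -4.8190x - 14 + 4.8190*(-19)
y = -4.8190x - 105.5610

y = -4.8190x - 105.5610


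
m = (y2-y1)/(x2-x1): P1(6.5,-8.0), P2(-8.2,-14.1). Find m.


dy = -14.1 + 8.0 = -6.1
dx = -8.2 - 6.5 = -14.7
m = -6.1/(-14.7) = 0.4150

m = 0.4150


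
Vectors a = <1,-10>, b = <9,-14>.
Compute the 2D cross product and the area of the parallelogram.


cross = 1*(-14) + 10*9 = -14 + 90 = 76
Parallelogram area = |76| = 76

cross = 76, parallelogram area = 76


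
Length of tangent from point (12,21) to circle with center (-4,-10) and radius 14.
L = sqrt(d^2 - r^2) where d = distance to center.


d = sqrt((12+ 4)^2 + (21+ 10)^2) = sqrt(256+961) = 34.8855
L = sqrt(1217.0000 - 196) = sqrt(1021.0000) = 31.9531

31.9531


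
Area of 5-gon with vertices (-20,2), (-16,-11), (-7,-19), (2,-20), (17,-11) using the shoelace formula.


sum(xi*y_{i+1}) = -20*(-11) - 16*(-19) - 7*(-20) + 2*(-11) + 17*2 = 676
sum(yi*x_{i+1}) = 2*(-16) - 11*(-7) - 19*2 - 20*17 - 11*(-20) = -113
Area = |676 + 113|/2 = 789/2 = 394.5000

394.5000 sq units


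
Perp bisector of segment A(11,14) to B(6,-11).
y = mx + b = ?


Midpoint = (8.5, 1.5)
Slope of AB = dy/dx = -25/(-5) = 5.0000
Perp slope = -dx/dy = -5/25 = -0.2000
b = My - (perp slope)*Mx = 1.5 + (-5*8.5)/(-25) = 1.5 + 1.7000 = 3.2000

y = -0.2000x + 3.2000


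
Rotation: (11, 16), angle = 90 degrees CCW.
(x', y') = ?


cos(90) = 0, sin(90) = 1
x' = 11*0 - 16*1 = -16
y' = 11*1 + 16*0 = 11

(-16, 11)


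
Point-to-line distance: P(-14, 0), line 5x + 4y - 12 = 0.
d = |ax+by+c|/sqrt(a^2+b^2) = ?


|5*(-14) + 4*0 - 12| = |-82| = 82
sqrt(25 + 16) = sqrt(41) = 6.4031
d = 82/sqrt(41) = 12.8062

12.8062


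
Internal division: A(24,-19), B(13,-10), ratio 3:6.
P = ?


Px = (3*13 + 6*24)/9 = 183/9 = 20.3333
Py = (3*(-10) + 6*(-19))/9 = -144/9 = -16.0000

P = (20.3333, -16.0000)


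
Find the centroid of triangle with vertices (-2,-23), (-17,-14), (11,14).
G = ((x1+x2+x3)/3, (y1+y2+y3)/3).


Gx = (-2- 17+11)/3 = -8/3 = -2.6667
Gy = (-23- 14+14)/3 = -23/3 = -7.6667

G = (-2.6667, -7.6667)


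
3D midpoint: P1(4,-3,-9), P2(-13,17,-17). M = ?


Mx = (4- 13)/2 = -4.5000
My = (-3+17)/2 = 7.0000
Mz = (-9- 17)/2 = -13.0000

M = (-4.5000, 7.0000, -13.0000)


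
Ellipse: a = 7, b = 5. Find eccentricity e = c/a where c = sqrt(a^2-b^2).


c = sqrt(49-25) = sqrt(24) = 4.8990
e = c/a = sqrt(24)/7 = 0.6999

e = 0.6999


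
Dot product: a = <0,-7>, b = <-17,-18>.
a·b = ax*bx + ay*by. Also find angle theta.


a·b = 0*(-17) - 7*(-18) = 0 + 126 = 126
|a| = sqrt(0+49) = 7.0000
|b| = sqrt(289+324) = 24.7588
cos(theta) = 126/(sqrt(49)*sqrt(613)) = 126/sqrt(30037) = 0.727013
theta = arccos(126/sqrt(30037)) = 43.3634 degrees

a·b = 126, theta = 43.3634 deg


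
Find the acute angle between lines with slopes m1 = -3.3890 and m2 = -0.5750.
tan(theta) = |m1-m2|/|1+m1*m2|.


m1-m2 = -2.814
1+m1*m2 = 2.948675
tan(theta) = |-2.814/2.948675| = 0.954327
theta = arctan(|-2.814/2.948675|) = 43.6612 degrees (acute angle)

43.6612 degrees


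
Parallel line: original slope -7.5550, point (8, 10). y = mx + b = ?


Parallel lines have equal slopes.
m2 = -7.5550
b2 = 10 + 7.5550*8 = 70.4400

y = -7.5550x + 70.4400


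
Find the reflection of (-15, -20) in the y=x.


Reflection rule for y=x: (y, x)
(-15, -20) -> (-20, -15)

(-20, -15)


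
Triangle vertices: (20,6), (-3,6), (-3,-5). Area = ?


20*(6+ 5) = 220
-3*(-5-6) = 33
-3*(6-6) = 0
sum = 253
Area = |253|/2 = 126.5000

126.5000 sq units


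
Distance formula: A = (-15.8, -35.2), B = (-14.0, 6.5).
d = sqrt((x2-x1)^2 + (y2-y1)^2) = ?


dx = -14.0 + 15.8 = 1.8
dy = 6.5 + 35.2 = 41.7
d = sqrt(3.24 + 1738.89) = sqrt(1742.13) = 41.7388

41.7388


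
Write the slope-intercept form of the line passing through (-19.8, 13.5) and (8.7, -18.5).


m = (-32.0)/(28.5) = -1.1228
b = y1 - m*x1 = 13.5 - (-32.0*(-19.8))/(28.5) = 13.5 - 22.2316 = -8.7316

y = -1.1228x - 8.7316


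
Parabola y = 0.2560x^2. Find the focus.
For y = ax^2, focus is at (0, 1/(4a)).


a = 0.2560
4a = 1.0240
focus = (0, 1/1.0240) = (0, 0.9766)

Focus = (0, 0.9766)


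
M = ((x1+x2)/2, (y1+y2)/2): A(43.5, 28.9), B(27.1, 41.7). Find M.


Mx = (43.5 + 27.1)/2 = 70.6/2 = 35.3000
My = (28.9 + 41.7)/2 = 70.6/2 = 35.3000

(35.3000, 35.3000)


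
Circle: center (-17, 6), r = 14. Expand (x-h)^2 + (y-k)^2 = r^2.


(x+ 17)^2 + (y-6)^2 = 14^2
D = -2h = 34, E = -2k = -12
F = h^2+k^2-r^2 = 289+36-196 = 129

x^2 + y^2 + 34x - 12y + 129 = 0


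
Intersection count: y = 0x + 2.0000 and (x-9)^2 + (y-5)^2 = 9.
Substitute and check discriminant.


Substitute y = 0x + 2.0000: (x-9)^2 + (0x+2.0000-5)^2 = 9
Expand to Ax^2 + Bx + C = 0, where b-k = -3
A = 1+m^2 = 1
B = 2(m(b-k) - h) = 2(0*(-3) - 9) = -18
C = h^2 + (b-k)^2 - r^2 = 81 + 9 - 9 = 81
disc = B^2-4AC = 324.0000 - 324.0000 = 0
disc = 0

1 intersection point (tangent)


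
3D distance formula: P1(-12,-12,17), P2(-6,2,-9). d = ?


dx=6, dy=14, dz=-26
d = sqrt(36+196+676) = sqrt(908) = 30.1330

30.1330


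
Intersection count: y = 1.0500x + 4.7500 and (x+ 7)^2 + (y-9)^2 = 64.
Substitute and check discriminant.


Substitute y = 1.0500x + 4.7500: (x+ 7)^2 + (1.0500x+4.7500-9)^2 = 64
Expand to Ax^2 + Bx + C = 0, where b-k = -4.25
A = 1+m^2 = 2.1025
B = 2(m(b-k) - h) = 2(1.0500*(-4.25) + 7) = 5.075
C = h^2 + (b-k)^2 - r^2 = 49 + 18.0625 - 64 = 3.0625
disc = B^2-4AC = 25.7556 - 25.7556 = 0
disc = 0

1 intersection point (tangent)


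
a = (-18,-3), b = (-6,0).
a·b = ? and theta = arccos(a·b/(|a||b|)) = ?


a·b = -18*(-6) - 3*0 = 108 + 0 = 108
|a| = sqrt(324+9) = 18.2483
|b| = sqrt(36+0) = 6.0000
cos(theta) = 108/(sqrt(333)*sqrt(36)) = 108/sqrt(11988) = 0.986394
theta = arccos(108/sqrt(11988)) = 9.4623 degrees

a·b = 108, theta = 9.4623 deg


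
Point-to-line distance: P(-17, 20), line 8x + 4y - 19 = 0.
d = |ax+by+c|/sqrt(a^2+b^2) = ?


|8*(-17) + 4*20 - 19| = |-75| = 75
sqrt(64 + 16) = sqrt(80) = 8.9443
d = 75/sqrt(80) = 8.3853

8.3853


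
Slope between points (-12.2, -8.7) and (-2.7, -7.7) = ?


dy = -7.7 + 8.7 = 1
dx = -2.7 + 12.2 = 9.5
m = 1/9.5 = 0.1053

m = 0.1053


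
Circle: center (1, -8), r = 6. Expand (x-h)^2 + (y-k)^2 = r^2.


(x-1)^2 + (y+ 8)^2 = 6^2
D = -2h = -2, E = -2k = 16
F = h^2+k^2-r^2 = 1+64-36 = 29

x^2 + y^2 - 2x + 16y + 29 = 0


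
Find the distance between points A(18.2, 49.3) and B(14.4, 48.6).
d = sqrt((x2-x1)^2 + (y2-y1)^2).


dx = 14.4 - 18.2 = -3.8
dy = 48.6 - 49.3 = -0.7
d = sqrt(14.44 + 0.49) = sqrt(14.93) = 3.8639

3.8639


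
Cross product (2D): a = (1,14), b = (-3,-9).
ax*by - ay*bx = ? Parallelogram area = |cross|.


cross = 1*(-9) - 14*(-3) = -9 + 42 = 33
Parallelogram area = |33| = 33

cross = 33, parallelogram area = 33


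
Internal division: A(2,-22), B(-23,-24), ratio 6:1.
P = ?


Px = (6*(-23) + 1*2)/7 = -136/7 = -19.4286
Py = (6*(-24) + 1*(-22))/7 = -166/7 = -23.7143

P = (-19.4286, -23.7143)


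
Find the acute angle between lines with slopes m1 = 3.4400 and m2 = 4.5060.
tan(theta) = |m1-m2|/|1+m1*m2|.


m1-m2 = -1.066
1+m1*m2 = 16.50064
tan(theta) = |-1.066/16.50064| = 0.064604
theta = arctan(|-1.066/16.50064|) = 3.6964 degrees (acute angle)

3.6964 degrees


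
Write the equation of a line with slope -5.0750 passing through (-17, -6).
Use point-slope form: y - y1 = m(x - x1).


y + 6 = -5.0750(x + 17)
y = -5.0750x - 6 + 5.0750*(-17)
y = -5.0750x - 92.2750

y = -5.0750x - 92.2750


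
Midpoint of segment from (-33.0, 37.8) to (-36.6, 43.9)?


Mx = (-33.0 - 36.6)/2 = -69.6/2 = -34.8000
My = (37.8 + 43.9)/2 = 81.7/2 = 40.8500

(-34.8000, 40.8500)


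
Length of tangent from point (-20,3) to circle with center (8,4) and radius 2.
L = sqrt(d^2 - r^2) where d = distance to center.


d = sqrt((-20-8)^2 + (3-4)^2) = sqrt(784+1) = 28.0179
L = sqrt(785.0000 - 4) = sqrt(781.0000) = 27.9464

27.9464


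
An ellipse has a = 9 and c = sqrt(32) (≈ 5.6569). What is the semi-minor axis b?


b^2 = 9^2 - (sqrt(32))^2 = 81 - 32 = 49
b = sqrt(49) = 7

b = 7


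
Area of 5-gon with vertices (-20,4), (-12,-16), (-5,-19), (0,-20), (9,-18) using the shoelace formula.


sum(xi*y_{i+1}) = -20*(-16) - 12*(-19) - 5*(-20) + 0*(-18) + 9*4 = 684
sum(yi*x_{i+1}) = 4*(-12) - 16*(-5) - 19*0 - 20*9 - 18*(-20) = 212
Area = |684 - 212|/2 = 472/2 = 236.0000

236.0000 sq units


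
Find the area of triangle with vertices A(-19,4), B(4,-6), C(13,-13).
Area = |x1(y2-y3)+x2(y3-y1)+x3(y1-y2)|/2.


-19*(-6+ 13) = -133
4*(-13-4) = -68
13*(4+ 6) = 130
sum = -71
Area = |-71|/2 = 35.5000

35.5000 sq units


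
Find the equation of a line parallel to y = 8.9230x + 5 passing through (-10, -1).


Parallel lines have equal slopes.
m2 = 8.9230
b2 = -1 - 8.9230*(-10) = 88.2300

y = 8.9230x + 88.2300


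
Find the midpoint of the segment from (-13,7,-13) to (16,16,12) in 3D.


Mx = (-13+16)/2 = 1.5000
My = (7+16)/2 = 11.5000
Mz = (-13+12)/2 = -0.5000

M = (1.5000, 11.5000, -0.5000)


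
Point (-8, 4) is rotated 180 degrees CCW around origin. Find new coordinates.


cos(180) = -1, sin(180) = 0
x' = -8*(-1) - 4*0 = 8
y' = -8*0 + 4*(-1) = -4

(8, -4)


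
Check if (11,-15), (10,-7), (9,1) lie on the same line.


11*(-7-1) + 10*(1+ 15) + 9*(-15+ 7)
= -88 + 160 - 72 = 0

Yes, collinear (determinant = 0)


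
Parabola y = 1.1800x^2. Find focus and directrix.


a = 1.1800
1/(4a) = 0.2119
Focus = (0, 0.2119)
Directrix: y = -0.2119

Focus = (0, 0.2119), Directrix: y = -0.2119


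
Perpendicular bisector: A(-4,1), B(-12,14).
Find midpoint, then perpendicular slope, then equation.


Midpoint = (-8, 7.5)
Slope of AB = dy/dx = 13/(-8) = -1.6250
Perp slope = -dx/dy = 8/13 = 0.6154
b = My - (perp slope)*Mx = 7.5 + (-8*(-8))/13 = 7.5 + 4.9231 = 12.4231

y = 0.6154x + 12.4231


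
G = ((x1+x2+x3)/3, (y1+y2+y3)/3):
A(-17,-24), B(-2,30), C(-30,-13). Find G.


Gx = (-17- 2- 30)/3 = -49/3 = -16.3333
Gy = (-24+30- 13)/3 = -7/3 = -2.3333

G = (-16.3333, -2.3333)


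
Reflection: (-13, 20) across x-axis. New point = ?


Reflection rule for x-axis: (x, -y)
(-13, 20) -> (-13, -20)

(-13, -20)


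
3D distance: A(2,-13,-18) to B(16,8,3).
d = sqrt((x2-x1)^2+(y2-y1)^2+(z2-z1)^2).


dx=14, dy=21, dz=21
d = sqrt(196+441+441) = sqrt(1078) = 32.8329

32.8329


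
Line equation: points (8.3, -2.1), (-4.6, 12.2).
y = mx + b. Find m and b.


m = (14.3)/(-12.9) = -1.1085
b = y1 - m*x1 = -2.1 - (14.3*8.3)/(-12.9) = -2.1 + 9.2008 = 7.1008

y = -1.1085x + 7.1008


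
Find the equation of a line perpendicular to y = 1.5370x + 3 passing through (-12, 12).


Perpendicular slope = -1/m1 = -1/1.5370 = -0.6506
b2 = y0 - m2*x0 = 12 - 12/1.5370 = 12 - 7.8074 = 4.1926

y = -0.6506x + 4.1926


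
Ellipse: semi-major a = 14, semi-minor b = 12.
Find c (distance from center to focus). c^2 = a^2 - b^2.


c^2 = 14^2 - 12^2 = 196 - 144 = 52
c = sqrt(52) = 7.2111

c = 7.2111


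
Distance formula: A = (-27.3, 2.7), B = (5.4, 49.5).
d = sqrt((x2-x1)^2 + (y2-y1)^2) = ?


dx = 5.4 + 27.3 = 32.7
dy = 49.5 - 2.7 = 46.8
d = sqrt(1069.29 + 2190.24) = sqrt(3259.53) = 57.0923

57.0923


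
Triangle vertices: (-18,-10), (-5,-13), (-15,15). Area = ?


-18*(-13-15) = 504
-5*(15+ 10) = -125
-15*(-10+ 13) = -45
sum = 334
Area = |334|/2 = 167.0000

167.0000 sq units


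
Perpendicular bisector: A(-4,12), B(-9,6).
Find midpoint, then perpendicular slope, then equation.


Midpoint = (-6.5, 9)
Slope of AB = dy/dx = -6/(-5) = 1.2000
Perp slope = -dx/dy = -5/6 = -0.8333
b = My - (perp slope)*Mx = 9 + (-5*(-6.5))/(-6) = 9 - 5.4167 = 3.5833

y = -0.8333x + 3.5833


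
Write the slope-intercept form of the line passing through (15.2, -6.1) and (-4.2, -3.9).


m = (2.2)/(-19.4) = -0.1134
b = y1 - m*x1 = -6.1 - (2.2*15.2)/(-19.4) = -6.1 + 1.7237 = -4.3763

y = -0.1134x - 4.3763


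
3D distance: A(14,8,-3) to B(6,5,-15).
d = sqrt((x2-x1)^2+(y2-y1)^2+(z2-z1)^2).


dx=-8, dy=-3, dz=-12
d = sqrt(64+9+144) = sqrt(217) = 14.7309

14.7309


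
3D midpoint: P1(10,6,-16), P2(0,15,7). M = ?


Mx = (10+0)/2 = 5.0000
My = (6+15)/2 = 10.5000
Mz = (-16+7)/2 = -4.5000

M = (5.0000, 10.5000, -4.5000)


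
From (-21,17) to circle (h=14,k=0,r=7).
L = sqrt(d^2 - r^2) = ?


d = sqrt((-21-14)^2 + (17-0)^2) = sqrt(1225+289) = 38.9102
L = sqrt(1514.0000 - 49) = sqrt(1465.0000) = 38.2753

38.2753


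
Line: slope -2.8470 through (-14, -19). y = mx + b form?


y + 19 = -2.8470(x + 14)
y = -2.8470x - 19 + 2.8470*(-14)
y = -2.8470x - 58.8580

y = -2.8470x - 58.8580


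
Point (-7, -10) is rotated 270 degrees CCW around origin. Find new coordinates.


cos(270) = 0, sin(270) = -1
x' = -7*0 + 10*(-1) = -10
y' = -7*(-1) - 10*0 = 7

(-10, 7)


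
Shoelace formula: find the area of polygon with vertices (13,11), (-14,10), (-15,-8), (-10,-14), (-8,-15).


sum(xi*y_{i+1}) = 13*10 - 14*(-8) - 15*(-14) - 10*(-15) - 8*11 = 514
sum(yi*x_{i+1}) = 11*(-14) + 10*(-15) - 8*(-10) - 14*(-8) - 15*13 = -307
Area = |514 + 307|/2 = 821/2 = 410.5000

410.5000 sq units


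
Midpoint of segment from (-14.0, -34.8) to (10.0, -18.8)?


Mx = (-14.0 + 10.0)/2 = -4.0/2 = -2.0000
My = (-34.8 - 18.8)/2 = -53.6/2 = -26.8000

(-2.0000, -26.8000)


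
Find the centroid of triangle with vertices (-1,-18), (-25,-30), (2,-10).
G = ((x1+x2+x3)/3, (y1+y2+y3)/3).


Gx = (-1- 25+2)/3 = -24/3 = -8.0000
Gy = (-18- 30- 10)/3 = -58/3 = -19.3333

G = (-8.0000, -19.3333)


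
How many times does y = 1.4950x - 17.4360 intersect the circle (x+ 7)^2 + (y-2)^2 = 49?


Substitute y = 1.4950x - 17.4360: (x+ 7)^2 + (1.4950x- 17.4360-2)^2 = 49
Expand to Ax^2 + Bx + C = 0, where b-k = -19.436
A = 1+m^2 = 3.235025
B = 2(m(b-k) - h) = 2(1.4950*(-19.436) + 7) = -44.11364
C = h^2 + (b-k)^2 - r^2 = 49 + 377.758096 - 49 = 377.758096
disc = B^2-4AC = 1946.0132 - 4888.2275 = -2942.2143
disc < 0

0 intersection points


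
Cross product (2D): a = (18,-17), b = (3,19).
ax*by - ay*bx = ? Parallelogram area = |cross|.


cross = 18*19 + 17*3 = 342 + 51 = 393
Parallelogram area = |393| = 393

cross = 393, parallelogram area = 393


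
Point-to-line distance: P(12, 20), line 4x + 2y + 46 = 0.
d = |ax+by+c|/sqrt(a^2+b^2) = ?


|4*12 + 2*20 + 46| = |134| = 134
sqrt(16 + 4) = sqrt(20) = 4.4721
d = 134/sqrt(20) = 29.9633

29.9633


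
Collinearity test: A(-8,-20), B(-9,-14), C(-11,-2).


-8*(-14+ 2) - 9*(-2+ 20) - 11*(-20+ 14)
= 96 - 162 + 66 = 0

Yes, collinear (determinant = 0)


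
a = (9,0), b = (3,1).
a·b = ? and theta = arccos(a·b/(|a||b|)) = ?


a·b = 9*3 + 0*1 = 27 + 0 = 27
|a| = sqrt(81+0) = 9.0000
|b| = sqrt(9+1) = 3.1623
cos(theta) = 27/(sqrt(81)*sqrt(10)) = 27/sqrt(810) = 0.948683
theta = arccos(27/sqrt(810)) = 18.4349 degrees

a·b = 27, theta = 18.4349 deg


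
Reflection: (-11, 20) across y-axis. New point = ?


Reflection rule for y-axis: (-x, y)
(-11, 20) -> (11, 20)

(11, 20)


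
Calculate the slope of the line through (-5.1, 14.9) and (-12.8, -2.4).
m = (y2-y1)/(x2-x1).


dy = -2.4 - 14.9 = -17.3
dx = -12.8 + 5.1 = -7.7
m = -17.3/(-7.7) = 2.2468

m = 2.2468


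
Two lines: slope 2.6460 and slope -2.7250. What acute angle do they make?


m1-m2 = 5.371
1+m1*m2 = -6.21035
tan(theta) = |5.371/(-6.21035)| = 0.864847
theta = arctan(|5.371/(-6.21035)|) = 40.8548 degrees (acute angle)

40.8548 degrees


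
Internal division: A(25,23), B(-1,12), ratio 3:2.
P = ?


Px = (3*(-1) + 2*25)/5 = 47/5 = 9.4000
Py = (3*12 + 2*23)/5 = 82/5 = 16.4000

P = (9.4000, 16.4000)


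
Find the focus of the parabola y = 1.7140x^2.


a = 1.7140
4a = 6.8560
focus = (0, 1/6.8560) = (0, 0.1459)

Focus = (0, 0.1459)


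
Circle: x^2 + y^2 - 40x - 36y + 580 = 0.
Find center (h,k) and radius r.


h = -D/2 = 40/2 = 20
k = -E/2 = 36/2 = 18
r^2 = h^2 + k^2 - F = 400 + 324 - 580 = 144
r = 12

Center (20, 18), radius = 12


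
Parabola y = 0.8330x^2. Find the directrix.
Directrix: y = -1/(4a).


a = 0.8330
1/(4a) = 0.3001
directrix: y = -0.3001 = -0.3001

y = -0.3001


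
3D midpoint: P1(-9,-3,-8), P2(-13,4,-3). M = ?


Mx = (-9- 13)/2 = -11.0000
My = (-3+4)/2 = 0.5000
Mz = (-8- 3)/2 = -5.5000

M = (-11.0000, 0.5000, -5.5000)


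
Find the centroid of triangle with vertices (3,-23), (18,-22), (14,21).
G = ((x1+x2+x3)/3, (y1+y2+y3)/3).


Gx = (3+18+14)/3 = 35/3 = 11.6667
Gy = (-23- 22+21)/3 = -24/3 = -8.0000

G = (11.6667, -8.0000)


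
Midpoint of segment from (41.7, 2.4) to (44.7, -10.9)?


Mx = (41.7 + 44.7)/2 = 86.4/2 = 43.2000
My = (2.4 - 10.9)/2 = -8.5/2 = -4.2500

(43.2000, -4.2500)


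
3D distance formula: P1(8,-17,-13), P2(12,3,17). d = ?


dx=4, dy=20, dz=30
d = sqrt(16+400+900) = sqrt(1316) = 36.2767

36.2767


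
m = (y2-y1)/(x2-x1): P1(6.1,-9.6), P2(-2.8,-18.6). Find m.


dy = -18.6 + 9.6 = -9
dx = -2.8 - 6.1 = -8.9
m = -9/(-8.9) = 1.0112

m = 1.0112


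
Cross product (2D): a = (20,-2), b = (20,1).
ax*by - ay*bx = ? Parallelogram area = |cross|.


cross = 20*1 + 2*20 = 20 + 40 = 60
Parallelogram area = |60| = 60

cross = 60, parallelogram area = 60


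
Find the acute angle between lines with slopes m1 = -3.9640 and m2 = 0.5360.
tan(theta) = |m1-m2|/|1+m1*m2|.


m1-m2 = -4.5
1+m1*m2 = -1.124704
tan(theta) = |-4.5/(-1.124704)| = 4.001053
theta = arctan(|-4.5/(-1.124704)|) = 75.9673 degrees (acute angle)

75.9673 degrees


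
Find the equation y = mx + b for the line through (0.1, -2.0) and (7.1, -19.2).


m = (-17.2)/(7.0) = -2.4571
b = y1 - m*x1 = -2.0 - (-17.2*0.1)/(7.0) = -2.0 + 0.2457 = -1.7543

y = -2.4571x - 1.7543


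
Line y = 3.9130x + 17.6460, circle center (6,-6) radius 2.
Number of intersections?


Substitute y = 3.9130x + 17.6460: (x-6)^2 + (3.9130x+17.6460+ 6)^2 = 4
Expand to Ax^2 + Bx + C = 0, where b-k = 23.646
A = 1+m^2 = 16.311569
B = 2(m(b-k) - h) = 2(3.9130*23.646 - 6) = 173.053596
C = h^2 + (b-k)^2 - r^2 = 36 + 559.133316 - 4 = 591.133316
disc = B^2-4AC = 29947.5471 - 38569.2475 = -8621.7004
disc < 0

0 intersection points


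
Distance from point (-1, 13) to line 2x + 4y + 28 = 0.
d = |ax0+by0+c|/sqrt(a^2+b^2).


|2*(-1) + 4*13 + 28| = |78| = 78
sqrt(4 + 16) = sqrt(20) = 4.4721
d = 78/sqrt(20) = 17.4413

17.4413


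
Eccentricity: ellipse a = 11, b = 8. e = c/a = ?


c = sqrt(121-64) = sqrt(57) = 7.5498
e = c/a = sqrt(57)/11 = 0.6863

e = 0.6863


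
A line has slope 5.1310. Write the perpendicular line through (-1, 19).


Perpendicular slope = -1/m1 = -1/5.1310 = -0.1949
b2 = y0 - m2*x0 = 19 - 1/5.1310 = 19 - 0.1949 = 18.8051

y = -0.1949x + 18.8051


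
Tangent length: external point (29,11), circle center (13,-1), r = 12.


d = sqrt((29-13)^2 + (11+ 1)^2) = sqrt(256+144) = 20.0000
L = sqrt(400.0000 - 144) = sqrt(256.0000) = 16.0000

16.0000


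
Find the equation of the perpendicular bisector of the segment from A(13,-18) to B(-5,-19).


Midpoint = (4, -18.5)
Slope of AB = dy/dx = -1/(-18) = 0.0556
Perp slope = -dx/dy = -18/1 = -18.0000
b = My - (perp slope)*Mx = -18.5 + (-18*4)/(-1) = -18.5 + 72.0000 = 53.5000

y = -18.0000x + 53.5000


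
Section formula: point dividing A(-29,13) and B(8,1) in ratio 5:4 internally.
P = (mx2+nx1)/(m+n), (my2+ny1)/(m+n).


Px = (5*8 + 4*(-29))/9 = -76/9 = -8.4444
Py = (5*1 + 4*13)/9 = 57/9 = 6.3333

P = (-8.4444, 6.3333)


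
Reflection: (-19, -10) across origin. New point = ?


Reflection rule for origin: (-x, -y)
(-19, -10) -> (19, 10)

(19, 10)


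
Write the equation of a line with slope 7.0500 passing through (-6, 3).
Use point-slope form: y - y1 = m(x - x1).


y - 3 = 7.0500(x + 6)
y = 7.0500x + 3 - 7.0500*(-6)
y = 7.0500x + 45.3000

y = 7.0500x + 45.3000


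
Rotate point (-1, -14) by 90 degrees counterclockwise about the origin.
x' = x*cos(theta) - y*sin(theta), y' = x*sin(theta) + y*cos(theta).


cos(90) = 0, sin(90) = 1
x' = -1*0 + 14*1 = 14
y' = -1*1 - 14*0 = -1

(14, -1)


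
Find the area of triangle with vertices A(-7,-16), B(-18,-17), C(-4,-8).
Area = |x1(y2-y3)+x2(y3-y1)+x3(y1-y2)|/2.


-7*(-17+ 8) = 63
-18*(-8+ 16) = -144
-4*(-16+ 17) = -4
sum = -85
Area = |-85|/2 = 42.5000

42.5000 sq units


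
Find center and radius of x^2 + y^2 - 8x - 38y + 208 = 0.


h = -D/2 = 8/2 = 4
k = -E/2 = 38/2 = 19
r^2 = h^2 + k^2 - F = 16 + 361 - 208 = 169
r = 13

Center (4, 19), radius = 13


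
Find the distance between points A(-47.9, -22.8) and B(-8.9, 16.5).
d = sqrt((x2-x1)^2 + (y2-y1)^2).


dx = -8.9 + 47.9 = 39.0
dy = 16.5 + 22.8 = 39.3
d = sqrt(1521.0 + 1544.49) = sqrt(3065.49) = 55.3669

55.3669


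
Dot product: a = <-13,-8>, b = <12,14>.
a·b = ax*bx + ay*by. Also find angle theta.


a·b = -13*12 - 8*14 = -156 - 112 = -268
|a| = sqrt(169+64) = 15.2643
|b| = sqrt(144+196) = 18.4391
cos(theta) = -268/(sqrt(233)*sqrt(340)) = -268/sqrt(79220) = -0.952176
theta = arccos(-268/sqrt(79220)) = 162.2088 degrees

a·b = -268, theta = 162.2088 deg


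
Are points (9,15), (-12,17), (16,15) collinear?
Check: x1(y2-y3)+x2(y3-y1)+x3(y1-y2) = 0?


9*(17-15) - 12*(15-15) + 16*(15-17)
= 18 + 0 - 32 = -14

No, not collinear (determinant = -14)


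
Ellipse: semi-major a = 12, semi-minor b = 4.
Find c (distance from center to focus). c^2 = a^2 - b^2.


c^2 = 12^2 - 4^2 = 144 - 16 = 128
c = sqrt(128) = 11.3137

c = 11.3137


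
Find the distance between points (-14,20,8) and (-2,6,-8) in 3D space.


dx=12, dy=-14, dz=-16
d = sqrt(144+196+256) = sqrt(596) = 24.4131

24.4131


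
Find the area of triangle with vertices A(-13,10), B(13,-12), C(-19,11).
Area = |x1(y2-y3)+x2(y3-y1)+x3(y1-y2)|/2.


-13*(-12-11) = 299
13*(11-10) = 13
-19*(10+ 12) = -418
sum = -106
Area = |-106|/2 = 53.0000

53.0000 sq units


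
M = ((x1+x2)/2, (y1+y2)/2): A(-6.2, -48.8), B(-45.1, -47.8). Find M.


Mx = (-6.2 - 45.1)/2 = -51.3/2 = -25.6500
My = (-48.8 - 47.8)/2 = -96.6/2 = -48.3000

(-25.6500, -48.3000)


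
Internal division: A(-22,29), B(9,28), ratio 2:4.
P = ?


Px = (2*9 + 4*(-22))/6 = -70/6 = -11.6667
Py = (2*28 + 4*29)/6 = 172/6 = 28.6667

P = (-11.6667, 28.6667)


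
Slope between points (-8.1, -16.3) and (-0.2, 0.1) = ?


dy = 0.1 + 16.3 = 16.4
dx = -0.2 + 8.1 = 7.9
m = 16.4/7.9 = 2.0759

m = 2.0759


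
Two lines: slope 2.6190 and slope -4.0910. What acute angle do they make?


m1-m2 = 6.71
1+m1*m2 = -9.714329
tan(theta) = |6.71/(-9.714329)| = 0.690732
theta = arctan(|6.71/(-9.714329)|) = 34.6341 degrees (acute angle)

34.6341 degrees


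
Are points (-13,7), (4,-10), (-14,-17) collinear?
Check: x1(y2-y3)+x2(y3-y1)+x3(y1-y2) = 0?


-13*(-10+ 17) + 4*(-17-7) - 14*(7+ 10)
= -91 - 96 - 238 = -425

No, not collinear (determinant = -425)


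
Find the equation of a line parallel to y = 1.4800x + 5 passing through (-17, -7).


Parallel lines have equal slopes.
m2 = 1.4800
b2 = -7 - 1.4800*(-17) = 18.1600

y = 1.4800x + 18.1600


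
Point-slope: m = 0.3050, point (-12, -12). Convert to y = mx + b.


y + 12 = 0.3050(x + 12)
y = 0.3050x - 12 - 0.3050*(-12)
y = 0.3050x - 8.3400

y = 0.3050x - 8.3400


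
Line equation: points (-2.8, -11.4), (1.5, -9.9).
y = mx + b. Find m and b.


m = (1.5)/(4.3) = 0.3488
b = y1 - m*x1 = -11.4 - (1.5*(-2.8))/(4.3) = -11.4 + 0.9767 = -10.4233

y = 0.3488x - 10.4233


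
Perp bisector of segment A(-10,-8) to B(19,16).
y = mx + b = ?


Midpoint = (4.5, 4)
Slope of AB = dy/dx = 24/29 = 0.8276
Perp slope = -dx/dy = -29/24 = -1.2083
b = My - (perp slope)*Mx = 4 + (29*4.5)/24 = 4 + 5.4375 = 9.4375

y = -1.2083x + 9.4375


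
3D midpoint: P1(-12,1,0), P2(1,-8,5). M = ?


Mx = (-12+1)/2 = -5.5000
My = (1- 8)/2 = -3.5000
Mz = (0+5)/2 = 2.5000

M = (-5.5000, -3.5000, 2.5000)


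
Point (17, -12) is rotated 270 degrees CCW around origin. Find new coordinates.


cos(270) = 0, sin(270) = -1
x' = 17*0 + 12*(-1) = -12
y' = 17*(-1) - 12*0 = -17

(-12, -17)


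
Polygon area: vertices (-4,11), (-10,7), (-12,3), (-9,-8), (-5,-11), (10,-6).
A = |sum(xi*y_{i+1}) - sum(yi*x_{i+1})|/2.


sum(xi*y_{i+1}) = -4*7 - 10*3 - 12*(-8) - 9*(-11) - 5*(-6) + 10*11 = 277
sum(yi*x_{i+1}) = 11*(-10) + 7*(-12) + 3*(-9) - 8*(-5) - 11*10 - 6*(-4) = -267
Area = |277 + 267|/2 = 544/2 = 272.0000

272.0000 sq units


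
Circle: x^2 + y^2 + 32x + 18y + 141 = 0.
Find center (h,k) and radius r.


h = -D/2 = -32/2 = -16
k = -E/2 = -18/2 = -9
r^2 = h^2 + k^2 - F = 256 + 81 - 141 = 196
r = 14

Center (-16, -9), radius = 14


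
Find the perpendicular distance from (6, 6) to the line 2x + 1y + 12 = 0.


|2*6 + 1*6 + 12| = |30| = 30
sqrt(4 + 1) = sqrt(5) = 2.2361
d = 30/sqrt(5) = 13.4164

13.4164


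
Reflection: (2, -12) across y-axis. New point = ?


Reflection rule for y-axis: (-x, y)
(2, -12) -> (-2, -12)

(-2, -12)


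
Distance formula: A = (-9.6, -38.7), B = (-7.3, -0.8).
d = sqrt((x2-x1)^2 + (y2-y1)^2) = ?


dx = -7.3 + 9.6 = 2.3
dy = -0.8 + 38.7 = 37.9
d = sqrt(5.29 + 1436.41) = sqrt(1441.7) = 37.9697

37.9697
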